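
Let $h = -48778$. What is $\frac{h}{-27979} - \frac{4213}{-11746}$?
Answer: $\frac{98688845}{46948762} \approx 2.1021$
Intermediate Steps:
$\frac{h}{-27979} - \frac{4213}{-11746} = - \frac{48778}{-27979} - \frac{4213}{-11746} = \left(-48778\right) \left(- \frac{1}{27979}\right) - - \frac{4213}{11746} = \frac{48778}{27979} + \frac{4213}{11746} = \frac{98688845}{46948762}$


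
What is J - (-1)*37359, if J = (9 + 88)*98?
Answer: 46865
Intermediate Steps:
J = 9506 (J = 97*98 = 9506)
J - (-1)*37359 = 9506 - (-1)*37359 = 9506 - 1*(-37359) = 9506 + 37359 = 46865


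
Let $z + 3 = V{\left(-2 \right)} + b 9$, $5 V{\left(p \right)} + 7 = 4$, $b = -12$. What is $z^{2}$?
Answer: $\frac{311364}{25} \approx 12455.0$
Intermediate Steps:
$V{\left(p \right)} = - \frac{3}{5}$ ($V{\left(p \right)} = - \frac{7}{5} + \frac{1}{5} \cdot 4 = - \frac{7}{5} + \frac{4}{5} = - \frac{3}{5}$)
$z = - \frac{558}{5}$ ($z = -3 - \frac{543}{5} = - \frac{558}{5} \approx -111.6$)
$z^{2} = \left(- \frac{558}{5}\right)^{2} = \frac{311364}{25}$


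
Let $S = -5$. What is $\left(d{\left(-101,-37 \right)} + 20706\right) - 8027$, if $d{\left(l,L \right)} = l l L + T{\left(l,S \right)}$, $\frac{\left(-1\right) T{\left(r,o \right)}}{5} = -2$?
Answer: $-364748$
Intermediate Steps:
$T{\left(r,o \right)} = 10$ ($T{\left(r,o \right)} = \left(-5\right) \left(-2\right) = 10$)
$d{\left(l,L \right)} = 10 + L l^{2}$ ($d{\left(l,L \right)} = l l L + 10 = l^{2} L + 10 = L l^{2} + 10 = 10 + L l^{2}$)
$\left(d{\left(-101,-37 \right)} + 20706\right) - 8027 = \left(\left(10 - 37 \left(-101\right)^{2}\right) + 20706\right) - 8027 = \left(\left(10 - 377437\right) + 20706\right) - 8027 = \left(-377427 + 20706\right) - 8027 = -356721 - 8027 = -364748$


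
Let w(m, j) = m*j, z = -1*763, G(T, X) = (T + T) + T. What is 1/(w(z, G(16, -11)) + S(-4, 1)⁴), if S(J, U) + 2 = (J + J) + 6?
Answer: -1/36368 ≈ -2.7497e-5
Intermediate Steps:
G(T, X) = 3*T (G(T, X) = 2*T + T = 3*T)
z = -763
S(J, U) = 4 + 2*J (S(J, U) = -2 + ((J + J) + 6) = -2 + (2*J + 6) = -2 + (6 + 2*J) = 4 + 2*J)
w(m, j) = j*m
1/(w(z, G(16, -11)) + S(-4, 1)⁴) = 1/((3*16)*(-763) + (4 + 2*(-4))⁴) = 1/(48*(-763) + (4 - 8)⁴) = 1/(-36624 + (-4)⁴) = 1/(-36624 + 256) = 1/(-36368) = -1/36368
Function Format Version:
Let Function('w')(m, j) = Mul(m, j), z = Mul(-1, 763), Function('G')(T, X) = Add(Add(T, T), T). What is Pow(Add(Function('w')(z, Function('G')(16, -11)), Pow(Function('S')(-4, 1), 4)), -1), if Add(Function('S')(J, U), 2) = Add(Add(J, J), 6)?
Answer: Rational(-1, 36368) ≈ -2.7497e-5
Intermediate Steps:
Function('G')(T, X) = Mul(3, T) (Function('G')(T, X) = Add(Mul(2, T), T) = Mul(3, T))
z = -763
Function('S')(J, U) = Add(4, Mul(2, J)) (Function('S')(J, U) = Add(-2, Add(Add(J, J), 6)) = Add(-2, Add(Mul(2, J), 6)) = Add(-2, Add(6, Mul(2, J))) = Add(4, Mul(2, J)))
Function('w')(m, j) = Mul(j, m)
Pow(Add(Function('w')(z, Function('G')(16, -11)), Pow(Function('S')(-4, 1), 4)), -1) = Pow(Add(Mul(Mul(3, 16), -763), Pow(Add(4, Mul(2, -4)), 4)), -1) = Pow(Add(Mul(48, -763), Pow(Add(4, -8), 4)), -1) = Pow(Add(-36624, Pow(-4, 4)), -1) = Pow(Add(-36624, 256), -1) = Pow(-36368, -1) = Rational(-1, 36368)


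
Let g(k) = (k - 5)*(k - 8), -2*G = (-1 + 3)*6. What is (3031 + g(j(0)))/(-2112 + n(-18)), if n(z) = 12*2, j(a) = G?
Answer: -3185/2088 ≈ -1.5254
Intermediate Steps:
G = -6 (G = -(-1 + 3)*6/2 = -6 ≈ -6.0000)
j(a) = -6
g(k) = (-8 + k)*(-5 + k) (g(k) = (-5 + k)*(-8 + k) = (-8 + k)*(-5 + k))
n(z) = 24
(3031 + g(j(0)))/(-2112 + n(-18)) = (3031 + (40 + (-6)² - 13*(-6)))/(-2112 + 24) = (3031 + (40 + 36 + 78))/(-2088) = (3031 + 154)*(-1/2088) = 3185*(-1/2088) = -3185/2088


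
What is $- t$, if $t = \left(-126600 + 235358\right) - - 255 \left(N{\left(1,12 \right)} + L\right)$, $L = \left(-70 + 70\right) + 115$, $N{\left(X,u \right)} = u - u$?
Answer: $-138083$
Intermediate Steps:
$N{\left(X,u \right)} = 0$
$L = 115$ ($L = 0 + 115 = 115$)
$t = 138083$ ($t = \left(-126600 + 235358\right) - - 255 \left(0 + 115\right) = 108758 - \left(-255\right) 115 = 108758 - -29325 = 108758 + 29325 = 138083$)
$- t = \left(-1\right) 138083 = -138083$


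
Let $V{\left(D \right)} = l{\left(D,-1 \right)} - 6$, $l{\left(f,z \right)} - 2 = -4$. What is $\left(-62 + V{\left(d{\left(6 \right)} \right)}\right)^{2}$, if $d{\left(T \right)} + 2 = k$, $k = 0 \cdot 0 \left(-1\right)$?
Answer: $4900$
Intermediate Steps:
$l{\left(f,z \right)} = -2$ ($l{\left(f,z \right)} = 2 - 4 = -2$)
$k = 0$ ($k = 0 \left(-1\right) = 0$)
$d{\left(T \right)} = -2$ ($d{\left(T \right)} = -2 + 0 = -2$)
$V{\left(D \right)} = -8$ ($V{\left(D \right)} = -2 - 6 = -8$)
$\left(-62 + V{\left(d{\left(6 \right)} \right)}\right)^{2} = \left(-62 - 8\right)^{2} = \left(-70\right)^{2} = 4900$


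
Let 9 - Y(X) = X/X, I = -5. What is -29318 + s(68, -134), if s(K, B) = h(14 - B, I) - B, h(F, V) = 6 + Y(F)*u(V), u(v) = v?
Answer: -29218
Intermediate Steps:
Y(X) = 8 (Y(X) = 9 - X/X = 9 - 1*1 = 9 - 1 = 8)
h(F, V) = 6 + 8*V
s(K, B) = -34 - B (s(K, B) = (6 + 8*(-5)) - B = (6 - 40) - B = -34 - B)
-29318 + s(68, -134) = -29318 + (-34 - 1*(-134)) = -29318 + (-34 + 134) = -29318 + 100 = -29218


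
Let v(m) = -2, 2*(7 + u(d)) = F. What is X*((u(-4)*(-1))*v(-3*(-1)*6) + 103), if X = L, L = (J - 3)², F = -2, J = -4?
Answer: 4263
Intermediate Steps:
u(d) = -8 (u(d) = -7 + (½)*(-2) = -7 - 1 = -8)
L = 49 (L = (-4 - 3)² = (-7)² = 49)
X = 49
X*((u(-4)*(-1))*v(-3*(-1)*6) + 103) = 49*(-8*(-1)*(-2) + 103) = 49*(8*(-2) + 103) = 49*(-16 + 103) = 49*87 = 4263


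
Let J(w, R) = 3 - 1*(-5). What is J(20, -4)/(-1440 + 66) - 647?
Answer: -444493/687 ≈ -647.01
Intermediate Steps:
J(w, R) = 8 (J(w, R) = 3 + 5 = 8)
J(20, -4)/(-1440 + 66) - 647 = 8/(-1440 + 66) - 647 = 8/(-1374) - 647 = -1/1374*8 - 647 = -4/687 - 647 = -444493/687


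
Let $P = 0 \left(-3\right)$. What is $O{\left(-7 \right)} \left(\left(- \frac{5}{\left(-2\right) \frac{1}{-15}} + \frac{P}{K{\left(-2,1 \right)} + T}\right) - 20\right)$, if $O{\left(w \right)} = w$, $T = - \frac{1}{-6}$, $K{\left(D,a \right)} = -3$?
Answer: $\frac{805}{2} \approx 402.5$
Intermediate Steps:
$T = \frac{1}{6}$ ($T = \left(-1\right) \left(- \frac{1}{6}\right) = \frac{1}{6} \approx 0.16667$)
$P = 0$
$O{\left(-7 \right)} \left(\left(- \frac{5}{\left(-2\right) \frac{1}{-15}} + \frac{P}{K{\left(-2,1 \right)} + T}\right) - 20\right) = - 7 \left(\left(- \frac{5}{\left(-2\right) \frac{1}{-15}} + \frac{0}{-3 + \frac{1}{6}}\right) - 20\right) = - 7 \left(\left(- \frac{5}{\left(-2\right) \left(- \frac{1}{15}\right)} + \frac{0}{- \frac{17}{6}}\right) - 20\right) = - 7 \left(\left(- \frac{5}{\frac{2}{15}} + 0 \left(- \frac{6}{17}\right)\right) - 20\right) = - 7 \left(\left(\left(-5\right) \frac{15}{2} + 0\right) - 20\right) = - 7 \left(\left(- \frac{75}{2} + 0\right) - 20\right) = - 7 \left(- \frac{75}{2} - 20\right) = \left(-7\right) \left(- \frac{115}{2}\right) = \frac{805}{2}$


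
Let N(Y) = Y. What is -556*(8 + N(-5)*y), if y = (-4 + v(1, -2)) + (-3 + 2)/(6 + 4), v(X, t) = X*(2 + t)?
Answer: -15846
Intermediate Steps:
y = -41/10 (y = (-4 + 1*(2 - 2)) + (-3 + 2)/(6 + 4) = (-4 + 1*0) - 1/10 = (-4 + 0) - 1*1/10 = -4 - 1/10 = -41/10 ≈ -4.1000)
-556*(8 + N(-5)*y) = -556*(8 - 5*(-41/10)) = -556*(8 + 41/2) = -556*57/2 = -15846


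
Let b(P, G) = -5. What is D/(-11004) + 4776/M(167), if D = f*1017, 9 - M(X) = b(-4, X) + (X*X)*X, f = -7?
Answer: 525457529/813501092 ≈ 0.64592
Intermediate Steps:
M(X) = 14 - X**3 (M(X) = 9 - (-5 + (X*X)*X) = 9 - (-5 + X**2*X) = 9 - (-5 + X**3) = 9 + (5 - X**3) = 14 - X**3)
D = -7119 (D = -7*1017 = -7119)
D/(-11004) + 4776/M(167) = -7119/(-11004) + 4776/(14 - 1*167**3) = -7119*(-1/11004) + 4776/(14 - 1*4657463) = 339/524 + 4776/(14 - 4657463) = 339/524 + 4776/(-4657449) = 339/524 + 4776*(-1/4657449) = 339/524 - 1592/1552483 = 525457529/813501092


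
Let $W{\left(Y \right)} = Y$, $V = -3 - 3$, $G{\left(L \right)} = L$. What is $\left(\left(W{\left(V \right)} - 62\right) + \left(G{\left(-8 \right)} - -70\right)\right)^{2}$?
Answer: $36$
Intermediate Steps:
$V = -6$ ($V = -3 - 3 = -6$)
$\left(\left(W{\left(V \right)} - 62\right) + \left(G{\left(-8 \right)} - -70\right)\right)^{2} = \left(\left(-6 - 62\right) - -62\right)^{2} = \left(\left(-6 - 62\right) + \left(-8 + 70\right)\right)^{2} = \left(-68 + 62\right)^{2} = \left(-6\right)^{2} = 36$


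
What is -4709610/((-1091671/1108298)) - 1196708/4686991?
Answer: 24464457565023346912/5116652151961 ≈ 4.7813e+6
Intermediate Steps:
-4709610/((-1091671/1108298)) - 1196708/4686991 = -4709610/((-1091671/1108298)) - 1196708*1/4686991 = -4709610/((-1*1091671/1108298)) - 1196708/4686991 = -4709610/(-1091671/1108298) - 1196708/4686991 = -4709610*(-1108298/1091671) - 1196708/4686991 = 5219651343780/1091671 - 1196708/4686991 = 24464457565023346912/5116652151961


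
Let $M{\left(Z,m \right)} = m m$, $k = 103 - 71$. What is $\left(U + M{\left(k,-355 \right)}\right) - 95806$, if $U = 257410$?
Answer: $287629$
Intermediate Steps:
$k = 32$ ($k = 103 - 71 = 32$)
$M{\left(Z,m \right)} = m^{2}$
$\left(U + M{\left(k,-355 \right)}\right) - 95806 = \left(257410 + \left(-355\right)^{2}\right) - 95806 = \left(257410 + 126025\right) - 95806 = 383435 - 95806 = 287629$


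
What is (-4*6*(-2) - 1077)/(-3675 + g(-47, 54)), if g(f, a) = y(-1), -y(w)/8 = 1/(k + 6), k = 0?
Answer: 3087/11029 ≈ 0.27990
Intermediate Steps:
y(w) = -4/3 (y(w) = -8/(0 + 6) = -8/6 = -8*⅙ = -4/3)
g(f, a) = -4/3
(-4*6*(-2) - 1077)/(-3675 + g(-47, 54)) = (-4*6*(-2) - 1077)/(-3675 - 4/3) = (-24*(-2) - 1077)/(-11029/3) = (48 - 1077)*(-3/11029) = -1029*(-3/11029) = 3087/11029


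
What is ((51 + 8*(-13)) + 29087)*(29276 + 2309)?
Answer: 917038890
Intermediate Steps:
((51 + 8*(-13)) + 29087)*(29276 + 2309) = ((51 - 104) + 29087)*31585 = (-53 + 29087)*31585 = 29034*31585 = 917038890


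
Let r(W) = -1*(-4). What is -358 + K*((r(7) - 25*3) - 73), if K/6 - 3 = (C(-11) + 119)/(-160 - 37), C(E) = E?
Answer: -487838/197 ≈ -2476.3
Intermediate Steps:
r(W) = 4
K = 2898/197 (K = 18 + 6*((-11 + 119)/(-160 - 37)) = 18 + 6*(108/(-197)) = 18 + 6*(108*(-1/197)) = 18 + 6*(-108/197) = 18 - 648/197 = 2898/197 ≈ 14.711)
-358 + K*((r(7) - 25*3) - 73) = -358 + 2898*((4 - 25*3) - 73)/197 = -358 + 2898*((4 - 75) - 73)/197 = -358 + 2898*(-71 - 73)/197 = -358 + (2898/197)*(-144) = -358 - 417312/197 = -487838/197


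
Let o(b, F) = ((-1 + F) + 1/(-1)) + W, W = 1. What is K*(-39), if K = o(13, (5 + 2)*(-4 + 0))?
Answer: 1131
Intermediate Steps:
o(b, F) = -1 + F (o(b, F) = ((-1 + F) + 1/(-1)) + 1 = ((-1 + F) - 1) + 1 = (-2 + F) + 1 = -1 + F)
K = -29 (K = -1 + (5 + 2)*(-4 + 0) = -1 + 7*(-4) = -1 - 28 = -29)
K*(-39) = -29*(-39) = 1131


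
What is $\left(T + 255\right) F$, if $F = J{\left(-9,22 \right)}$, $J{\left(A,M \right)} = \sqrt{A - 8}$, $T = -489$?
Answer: $- 234 i \sqrt{17} \approx - 964.81 i$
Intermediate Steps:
$J{\left(A,M \right)} = \sqrt{-8 + A}$
$F = i \sqrt{17}$ ($F = \sqrt{-8 - 9} = \sqrt{-17} = i \sqrt{17} \approx 4.1231 i$)
$\left(T + 255\right) F = \left(-489 + 255\right) i \sqrt{17} = - 234 i \sqrt{17}$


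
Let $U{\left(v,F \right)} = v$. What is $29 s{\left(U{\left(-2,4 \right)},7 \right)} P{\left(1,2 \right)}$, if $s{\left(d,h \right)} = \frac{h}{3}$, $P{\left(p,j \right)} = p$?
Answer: $\frac{203}{3} \approx 67.667$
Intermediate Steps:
$s{\left(d,h \right)} = \frac{h}{3}$ ($s{\left(d,h \right)} = h \frac{1}{3} = \frac{h}{3}$)
$29 s{\left(U{\left(-2,4 \right)},7 \right)} P{\left(1,2 \right)} = 29 \cdot \frac{1}{3} \cdot 7 \cdot 1 = 29 \cdot \frac{7}{3} \cdot 1 = \frac{203}{3} \cdot 1 = \frac{203}{3}$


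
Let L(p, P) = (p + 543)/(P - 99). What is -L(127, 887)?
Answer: -335/394 ≈ -0.85025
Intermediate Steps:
L(p, P) = (543 + p)/(-99 + P)
-L(127, 887) = -(543 + 127)/(-99 + 887) = -670/788 = -1*335/394 = -335/394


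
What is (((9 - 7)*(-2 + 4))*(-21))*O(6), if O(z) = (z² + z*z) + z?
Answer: -6552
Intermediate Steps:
O(z) = z + 2*z² (O(z) = (z² + z²) + z = 2*z² + z = z + 2*z²)
(((9 - 7)*(-2 + 4))*(-21))*O(6) = (((9 - 7)*(-2 + 4))*(-21))*(6*(1 + 2*6)) = ((2*2)*(-21))*(6*(1 + 12)) = (4*(-21))*(6*13) = -84*78 = -6552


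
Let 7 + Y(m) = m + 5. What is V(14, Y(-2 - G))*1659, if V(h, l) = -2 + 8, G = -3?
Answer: 9954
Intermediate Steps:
Y(m) = -2 + m (Y(m) = -7 + (m + 5) = -7 + (5 + m) = -2 + m)
V(h, l) = 6
V(14, Y(-2 - G))*1659 = 6*1659 = 9954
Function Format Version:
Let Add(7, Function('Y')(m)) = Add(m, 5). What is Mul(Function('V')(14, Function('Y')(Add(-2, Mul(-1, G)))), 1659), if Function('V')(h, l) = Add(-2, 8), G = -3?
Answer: 9954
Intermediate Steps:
Function('Y')(m) = Add(-2, m) (Function('Y')(m) = Add(-7, Add(m, 5)) = Add(-7, Add(5, m)) = Add(-2, m))
Function('V')(h, l) = 6
Mul(Function('V')(14, Function('Y')(Add(-2, Mul(-1, G)))), 1659) = Mul(6, 1659) = 9954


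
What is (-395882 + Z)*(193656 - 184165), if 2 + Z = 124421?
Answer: -2576455333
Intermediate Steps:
Z = 124419 (Z = -2 + 124421 = 124419)
(-395882 + Z)*(193656 - 184165) = (-395882 + 124419)*(193656 - 184165) = -271463*9491 = -2576455333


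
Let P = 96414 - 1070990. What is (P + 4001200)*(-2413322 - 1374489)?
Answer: -11464279680064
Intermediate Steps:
P = -974576
(P + 4001200)*(-2413322 - 1374489) = (-974576 + 4001200)*(-2413322 - 1374489) = 3026624*(-3787811) = -11464279680064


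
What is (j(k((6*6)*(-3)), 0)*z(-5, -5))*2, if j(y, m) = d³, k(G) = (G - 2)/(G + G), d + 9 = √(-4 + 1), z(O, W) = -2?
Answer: 2592 - 960*I*√3 ≈ 2592.0 - 1662.8*I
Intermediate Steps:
d = -9 + I*√3 (d = -9 + √(-4 + 1) = -9 + √(-3) = -9 + I*√3 ≈ -9.0 + 1.732*I)
k(G) = (-2 + G)/(2*G) (k(G) = (-2 + G)/((2*G)) = (-2 + G)*(1/(2*G)) = (-2 + G)/(2*G))
j(y, m) = (-9 + I*√3)³
(j(k((6*6)*(-3)), 0)*z(-5, -5))*2 = ((-648 + 240*I*√3)*(-2))*2 = (1296 - 480*I*√3)*2 = 2592 - 960*I*√3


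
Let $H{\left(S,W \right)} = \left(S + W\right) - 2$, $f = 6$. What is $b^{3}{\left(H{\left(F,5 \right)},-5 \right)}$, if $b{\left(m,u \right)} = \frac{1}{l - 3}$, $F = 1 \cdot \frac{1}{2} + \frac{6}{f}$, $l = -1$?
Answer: $- \frac{1}{64} \approx -0.015625$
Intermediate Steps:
$F = \frac{3}{2}$ ($F = 1 \cdot \frac{1}{2} + \frac{6}{6} = 1 \cdot \frac{1}{2} + 6 \cdot \frac{1}{6} = \frac{1}{2} + 1 = \frac{3}{2} \approx 1.5$)
$H{\left(S,W \right)} = -2 + S + W$
$b{\left(m,u \right)} = - \frac{1}{4}$ ($b{\left(m,u \right)} = \frac{1}{-1 - 3} = \frac{1}{-4} = - \frac{1}{4}$)
$b^{3}{\left(H{\left(F,5 \right)},-5 \right)} = \left(- \frac{1}{4}\right)^{3} = - \frac{1}{64}$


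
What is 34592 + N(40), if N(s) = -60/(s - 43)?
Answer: 34612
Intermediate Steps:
N(s) = -60/(-43 + s)
34592 + N(40) = 34592 - 60/(-43 + 40) = 34592 - 60/(-3) = 34592 - 60*(-⅓) = 34592 + 20 = 34612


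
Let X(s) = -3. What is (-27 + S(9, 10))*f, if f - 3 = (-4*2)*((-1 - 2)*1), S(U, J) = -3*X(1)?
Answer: -486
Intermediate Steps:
S(U, J) = 9 (S(U, J) = -3*(-3) = 9)
f = 27 (f = 3 + (-4*2)*((-1 - 2)*1) = 3 - (-24) = 3 - 8*(-3) = 3 + 24 = 27)
(-27 + S(9, 10))*f = (-27 + 9)*27 = -18*27 = -486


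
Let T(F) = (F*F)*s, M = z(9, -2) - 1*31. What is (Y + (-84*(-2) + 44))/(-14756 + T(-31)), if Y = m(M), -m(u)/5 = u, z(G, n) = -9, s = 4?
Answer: -103/2728 ≈ -0.037757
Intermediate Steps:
M = -40 (M = -9 - 1*31 = -9 - 31 = -40)
m(u) = -5*u
T(F) = 4*F² (T(F) = (F*F)*4 = F²*4 = 4*F²)
Y = 200 (Y = -5*(-40) = 200)
(Y + (-84*(-2) + 44))/(-14756 + T(-31)) = (200 + (-84*(-2) + 44))/(-14756 + 4*(-31)²) = (200 + (168 + 44))/(-14756 + 4*961) = (200 + 212)/(-14756 + 3844) = 412/(-10912) = 412*(-1/10912) = -103/2728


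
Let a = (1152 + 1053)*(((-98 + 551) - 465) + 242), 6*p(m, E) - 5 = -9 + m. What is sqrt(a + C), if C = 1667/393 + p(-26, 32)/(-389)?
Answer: sqrt(11852893346453706)/152877 ≈ 712.15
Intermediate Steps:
p(m, E) = -2/3 + m/6 (p(m, E) = 5/6 + (-9 + m)/6 = 5/6 + (-3/2 + m/6) = -2/3 + m/6)
C = 650428/152877 (C = 1667/393 + (-2/3 + (1/6)*(-26))/(-389) = 1667*(1/393) + (-2/3 - 13/3)*(-1/389) = 1667/393 - 5*(-1/389) = 1667/393 + 5/389 = 650428/152877 ≈ 4.2546)
a = 507150 (a = 2205*((453 - 465) + 242) = 2205*(-12 + 242) = 2205*230 = 507150)
sqrt(a + C) = sqrt(507150 + 650428/152877) = sqrt(77532220978/152877) = sqrt(11852893346453706)/152877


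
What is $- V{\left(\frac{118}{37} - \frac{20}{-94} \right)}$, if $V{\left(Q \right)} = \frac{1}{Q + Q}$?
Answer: $- \frac{1739}{11832} \approx -0.14697$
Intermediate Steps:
$V{\left(Q \right)} = \frac{1}{2 Q}$
$- V{\left(\frac{118}{37} - \frac{20}{-94} \right)} = - \frac{1}{2 \left(\frac{118}{37} - \frac{20}{-94}\right)} = - \frac{1}{2 \left(118 \cdot \frac{1}{37} - - \frac{10}{47}\right)} = - \frac{1}{2 \left(\frac{118}{37} + \frac{10}{47}\right)} = - \frac{1}{2 \cdot \frac{5916}{1739}} = - \frac{1739}{2 \cdot 5916} = \left(-1\right) \frac{1739}{11832} = - \frac{1739}{11832}$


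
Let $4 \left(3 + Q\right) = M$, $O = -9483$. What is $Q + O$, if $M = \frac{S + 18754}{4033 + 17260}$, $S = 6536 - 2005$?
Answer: $- \frac{807918307}{85172} \approx -9485.7$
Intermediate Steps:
$S = 4531$
$M = \frac{23285}{21293}$ ($M = \frac{4531 + 18754}{4033 + 17260} = \frac{23285}{21293} \approx 1.0936$)
$Q = - \frac{232231}{85172}$ ($Q = -3 + \frac{1}{4} \cdot \frac{23285}{21293} = -3 + \frac{23285}{85172} = - \frac{232231}{85172} \approx -2.7266$)
$Q + O = - \frac{232231}{85172} - 9483 = - \frac{807918307}{85172}$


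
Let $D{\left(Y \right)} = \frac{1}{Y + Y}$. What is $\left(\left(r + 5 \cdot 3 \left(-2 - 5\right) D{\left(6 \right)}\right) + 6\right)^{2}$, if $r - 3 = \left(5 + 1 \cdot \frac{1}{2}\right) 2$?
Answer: $\frac{2025}{16} \approx 126.56$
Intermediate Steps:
$D{\left(Y \right)} = \frac{1}{2 Y}$
$r = 14$ ($r = 3 + \left(5 + 1 \cdot \frac{1}{2}\right) 2 = 3 + \left(5 + \frac{1}{2}\right) 2 = 3 + \frac{11}{2} \cdot 2 = 3 + 11 = 14$)
$\left(\left(r + 5 \cdot 3 \left(-2 - 5\right) D{\left(6 \right)}\right) + 6\right)^{2} = \left(\left(14 + 5 \cdot 3 \left(-2 - 5\right) \frac{1}{2 \cdot 6}\right) + 6\right)^{2} = \left(\left(14 + 15 \left(-7\right) \frac{1}{2} \cdot \frac{1}{6}\right) + 6\right)^{2} = \left(\left(14 - \frac{35}{4}\right) + 6\right)^{2} = \left(\frac{21}{4} + 6\right)^{2} = \left(\frac{45}{4}\right)^{2} = \frac{2025}{16}$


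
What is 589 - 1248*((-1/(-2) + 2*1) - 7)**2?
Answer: -24683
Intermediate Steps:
589 - 1248*((-1/(-2) + 2*1) - 7)**2 = 589 - 1248*((-1*(-1/2) + 2) - 7)**2 = 589 - 1248*((1/2 + 2) - 7)**2 = 589 - 1248*(5/2 - 7)**2 = 589 - 1248*(-9/2)**2 = 589 - 1248*81/4 = 589 - 25272 = -24683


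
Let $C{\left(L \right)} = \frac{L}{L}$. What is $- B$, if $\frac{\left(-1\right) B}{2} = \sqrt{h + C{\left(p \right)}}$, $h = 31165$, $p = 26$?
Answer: $2 \sqrt{31166} \approx 353.08$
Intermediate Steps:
$C{\left(L \right)} = 1$
$B = - 2 \sqrt{31166}$ ($B = - 2 \sqrt{31165 + 1} = - 2 \sqrt{31166} \approx -353.08$)
$- B = - \left(-2\right) \sqrt{31166} = 2 \sqrt{31166}$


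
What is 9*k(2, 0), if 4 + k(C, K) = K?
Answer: -36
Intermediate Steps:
k(C, K) = -4 + K
9*k(2, 0) = 9*(-4 + 0) = 9*(-4) = -36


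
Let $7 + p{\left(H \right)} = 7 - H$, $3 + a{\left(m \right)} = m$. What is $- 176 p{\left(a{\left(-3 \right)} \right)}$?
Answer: $-1056$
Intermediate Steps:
$a{\left(m \right)} = -3 + m$
$p{\left(H \right)} = - H$ ($p{\left(H \right)} = -7 - \left(-7 + H\right) = - H$)
$- 176 p{\left(a{\left(-3 \right)} \right)} = - 176 \left(- (-3 - 3)\right) = - 176 \left(\left(-1\right) \left(-6\right)\right) = \left(-176\right) 6 = -1056$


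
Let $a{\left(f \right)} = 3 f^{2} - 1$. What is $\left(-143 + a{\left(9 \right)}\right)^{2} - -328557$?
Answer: $338358$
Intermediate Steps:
$a{\left(f \right)} = -1 + 3 f^{2}$
$\left(-143 + a{\left(9 \right)}\right)^{2} - -328557 = \left(-143 - \left(1 - 3 \cdot 9^{2}\right)\right)^{2} - -328557 = \left(-143 + \left(-1 + 3 \cdot 81\right)\right)^{2} + 328557 = \left(-143 + \left(-1 + 243\right)\right)^{2} + 328557 = \left(-143 + 242\right)^{2} + 328557 = 99^{2} + 328557 = 9801 + 328557 = 338358$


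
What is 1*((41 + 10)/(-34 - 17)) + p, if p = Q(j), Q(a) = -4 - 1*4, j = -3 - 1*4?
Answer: -9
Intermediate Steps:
j = -7 (j = -3 - 4 = -7)
Q(a) = -8 (Q(a) = -4 - 4 = -8)
p = -8
1*((41 + 10)/(-34 - 17)) + p = 1*((41 + 10)/(-34 - 17)) - 8 = 1*(51/(-51)) - 8 = 1*(51*(-1/51)) - 8 = 1*(-1) - 8 = -1 - 8 = -9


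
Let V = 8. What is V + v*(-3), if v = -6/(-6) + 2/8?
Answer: 17/4 ≈ 4.2500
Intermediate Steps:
v = 5/4 (v = -6*(-⅙) + 2*(⅛) = 1 + ¼ = 5/4 ≈ 1.2500)
V + v*(-3) = 8 + (5/4)*(-3) = 8 - 15/4 = 17/4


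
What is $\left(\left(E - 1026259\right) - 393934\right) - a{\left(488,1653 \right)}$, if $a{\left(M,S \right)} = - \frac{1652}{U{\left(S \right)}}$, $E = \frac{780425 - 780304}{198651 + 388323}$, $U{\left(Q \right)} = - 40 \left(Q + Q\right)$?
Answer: $- \frac{4593226216297487}{3234226740} \approx -1.4202 \cdot 10^{6}$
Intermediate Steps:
$U{\left(Q \right)} = - 80 Q$ ($U{\left(Q \right)} = - 40 \cdot 2 Q = - 80 Q$)
$E = \frac{121}{586974} \approx 0.00020614$
$a{\left(M,S \right)} = \frac{413}{20 S}$ ($a{\left(M,S \right)} = - \frac{1652}{\left(-80\right) S} = - 1652 \left(- \frac{1}{80 S}\right) = \frac{413}{20 S}$)
$\left(\left(E - 1026259\right) - 393934\right) - a{\left(488,1653 \right)} = \left(\left(\frac{121}{586974} - 1026259\right) - 393934\right) - \frac{413}{20 \cdot 1653} = \left(- \frac{602387350145}{586974} - 393934\right) - \frac{413}{20} \cdot \frac{1}{1653} = - \frac{833616365861}{586974} - \frac{413}{33060} = - \frac{4593226216297487}{3234226740}$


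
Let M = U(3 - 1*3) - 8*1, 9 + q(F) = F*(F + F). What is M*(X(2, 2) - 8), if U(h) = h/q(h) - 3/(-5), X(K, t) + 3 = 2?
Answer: 333/5 ≈ 66.600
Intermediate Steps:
q(F) = -9 + 2*F**2 (q(F) = -9 + F*(F + F) = -9 + F*(2*F) = -9 + 2*F**2)
X(K, t) = -1 (X(K, t) = -3 + 2 = -1)
U(h) = 3/5 + h/(-9 + 2*h**2) (U(h) = h/(-9 + 2*h**2) - 3/(-5) = h/(-9 + 2*h**2) - 3*(-1/5) = h/(-9 + 2*h**2) + 3/5 = 3/5 + h/(-9 + 2*h**2))
M = -37/5 (M = (-27 + 5*(3 - 1*3) + 6*(3 - 1*3)**2)/(5*(-9 + 2*(3 - 1*3)**2)) - 8*1 = (-27 + 5*(3 - 3) + 6*(3 - 3)**2)/(5*(-9 + 2*(3 - 3)**2)) - 8 = (-27 + 5*0 + 6*0**2)/(5*(-9 + 2*0**2)) - 8 = (-27 + 0 + 6*0)/(5*(-9 + 2*0)) - 8 = (-27 + 0 + 0)/(5*(-9 + 0)) - 8 = (1/5)*(-27)/(-9) - 8 = (1/5)*(-1/9)*(-27) - 8 = 3/5 - 8 = -37/5 ≈ -7.4000)
M*(X(2, 2) - 8) = -37*(-1 - 8)/5 = -37/5*(-9) = 333/5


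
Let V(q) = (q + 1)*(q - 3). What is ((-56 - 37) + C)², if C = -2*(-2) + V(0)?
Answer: 8464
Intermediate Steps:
V(q) = (1 + q)*(-3 + q)
C = 1 (C = -2*(-2) + (-3 + 0² - 2*0) = 4 + (-3 + 0 + 0) = 4 - 3 = 1)
((-56 - 37) + C)² = ((-56 - 37) + 1)² = (-93 + 1)² = (-92)² = 8464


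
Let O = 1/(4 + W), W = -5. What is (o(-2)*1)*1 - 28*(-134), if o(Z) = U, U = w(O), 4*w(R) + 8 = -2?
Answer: 7499/2 ≈ 3749.5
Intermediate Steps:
O = -1 (O = 1/(4 - 5) = 1/(-1) = -1)
w(R) = -5/2 (w(R) = -2 + (¼)*(-2) = -2 - ½ = -5/2)
U = -5/2 ≈ -2.5000
o(Z) = -5/2
(o(-2)*1)*1 - 28*(-134) = -5/2*1*1 - 28*(-134) = -5/2*1 + 3752 = -5/2 + 3752 = 7499/2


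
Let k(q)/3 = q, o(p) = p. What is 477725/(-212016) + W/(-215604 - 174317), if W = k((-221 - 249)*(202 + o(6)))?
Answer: -17727851035/11809927248 ≈ -1.5011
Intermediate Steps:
k(q) = 3*q
W = -293280 (W = 3*((-221 - 249)*(202 + 6)) = 3*(-470*208) = 3*(-97760) = -293280)
477725/(-212016) + W/(-215604 - 174317) = 477725/(-212016) - 293280/(-215604 - 174317) = 477725*(-1/212016) - 293280/(-389921) = -477725/212016 - 293280*(-1/389921) = -477725/212016 + 293280/389921 = -17727851035/11809927248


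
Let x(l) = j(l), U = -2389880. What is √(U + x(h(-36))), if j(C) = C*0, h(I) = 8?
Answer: 2*I*√597470 ≈ 1545.9*I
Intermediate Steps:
j(C) = 0
x(l) = 0
√(U + x(h(-36))) = √(-2389880 + 0) = √(-2389880) = 2*I*√597470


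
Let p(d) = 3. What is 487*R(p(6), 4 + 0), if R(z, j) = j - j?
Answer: 0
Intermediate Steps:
R(z, j) = 0
487*R(p(6), 4 + 0) = 487*0 = 0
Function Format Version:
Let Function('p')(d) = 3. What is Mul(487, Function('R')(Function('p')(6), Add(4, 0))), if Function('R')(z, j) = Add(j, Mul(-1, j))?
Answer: 0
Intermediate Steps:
Function('R')(z, j) = 0
Mul(487, Function('R')(Function('p')(6), Add(4, 0))) = Mul(487, 0) = 0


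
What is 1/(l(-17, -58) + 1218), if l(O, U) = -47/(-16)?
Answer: 16/19535 ≈ 0.00081904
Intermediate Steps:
l(O, U) = 47/16 (l(O, U) = -47*(-1/16) = 47/16)
1/(l(-17, -58) + 1218) = 1/(47/16 + 1218) = 1/(19535/16) = 16/19535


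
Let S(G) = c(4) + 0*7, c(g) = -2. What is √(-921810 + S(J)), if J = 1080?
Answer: 2*I*√230453 ≈ 960.11*I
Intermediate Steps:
S(G) = -2 (S(G) = -2 + 0*7 = -2 + 0 = -2)
√(-921810 + S(J)) = √(-921810 - 2) = √(-921812) = 2*I*√230453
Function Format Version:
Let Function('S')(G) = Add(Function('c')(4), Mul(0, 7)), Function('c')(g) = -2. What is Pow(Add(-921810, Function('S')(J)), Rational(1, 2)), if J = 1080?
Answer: Mul(2, I, Pow(230453, Rational(1, 2))) ≈ Mul(960.11, I)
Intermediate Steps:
Function('S')(G) = -2 (Function('S')(G) = Add(-2, Mul(0, 7)) = Add(-2, 0) = -2)
Pow(Add(-921810, Function('S')(J)), Rational(1, 2)) = Pow(Add(-921810, -2), Rational(1, 2)) = Pow(-921812, Rational(1, 2)) = Mul(2, I, Pow(230453, Rational(1, 2)))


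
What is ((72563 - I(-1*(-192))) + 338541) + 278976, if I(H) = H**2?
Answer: 653216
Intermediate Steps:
((72563 - I(-1*(-192))) + 338541) + 278976 = ((72563 - (-1*(-192))**2) + 338541) + 278976 = ((72563 - 1*192**2) + 338541) + 278976 = ((72563 - 1*36864) + 338541) + 278976 = ((72563 - 36864) + 338541) + 278976 = (35699 + 338541) + 278976 = 374240 + 278976 = 653216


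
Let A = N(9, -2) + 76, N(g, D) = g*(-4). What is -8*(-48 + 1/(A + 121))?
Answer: 61816/161 ≈ 383.95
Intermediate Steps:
N(g, D) = -4*g
A = 40 (A = -4*9 + 76 = -36 + 76 = 40)
-8*(-48 + 1/(A + 121)) = -8*(-48 + 1/(40 + 121)) = -8*(-48 + 1/161) = -8*(-7727/161) = 61816/161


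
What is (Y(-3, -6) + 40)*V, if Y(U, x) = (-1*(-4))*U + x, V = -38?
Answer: -836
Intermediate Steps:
Y(U, x) = x + 4*U (Y(U, x) = 4*U + x = x + 4*U)
(Y(-3, -6) + 40)*V = ((-6 + 4*(-3)) + 40)*(-38) = ((-6 - 12) + 40)*(-38) = (-18 + 40)*(-38) = 22*(-38) = -836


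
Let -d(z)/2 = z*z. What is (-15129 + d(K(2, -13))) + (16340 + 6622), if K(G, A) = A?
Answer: 7495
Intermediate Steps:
d(z) = -2*z² (d(z) = -2*z*z = -2*z²)
(-15129 + d(K(2, -13))) + (16340 + 6622) = (-15129 - 2*(-13)²) + (16340 + 6622) = (-15129 - 2*169) + 22962 = (-15129 - 338) + 22962 = -15467 + 22962 = 7495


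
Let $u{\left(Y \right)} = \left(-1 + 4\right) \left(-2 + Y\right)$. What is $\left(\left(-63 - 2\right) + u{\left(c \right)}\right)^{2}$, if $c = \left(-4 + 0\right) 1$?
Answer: $6889$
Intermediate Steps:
$c = -4$ ($c = \left(-4\right) 1 = -4$)
$u{\left(Y \right)} = -6 + 3 Y$ ($u{\left(Y \right)} = 3 \left(-2 + Y\right) = -6 + 3 Y$)
$\left(\left(-63 - 2\right) + u{\left(c \right)}\right)^{2} = \left(\left(-63 - 2\right) + \left(-6 + 3 \left(-4\right)\right)\right)^{2} = \left(\left(-63 - 2\right) - 18\right)^{2} = \left(-65 - 18\right)^{2} = \left(-83\right)^{2} = 6889$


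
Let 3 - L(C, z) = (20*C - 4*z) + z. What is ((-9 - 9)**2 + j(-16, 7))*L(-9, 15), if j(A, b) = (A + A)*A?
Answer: 190608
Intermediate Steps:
j(A, b) = 2*A**2 (j(A, b) = (2*A)*A = 2*A**2)
L(C, z) = 3 - 20*C + 3*z (L(C, z) = 3 - ((20*C - 4*z) + z) = 3 - ((-4*z + 20*C) + z) = 3 - (-3*z + 20*C) = 3 + (-20*C + 3*z) = 3 - 20*C + 3*z)
((-9 - 9)**2 + j(-16, 7))*L(-9, 15) = ((-9 - 9)**2 + 2*(-16)**2)*(3 - 20*(-9) + 3*15) = ((-18)**2 + 2*256)*(3 + 180 + 45) = (324 + 512)*228 = 836*228 = 190608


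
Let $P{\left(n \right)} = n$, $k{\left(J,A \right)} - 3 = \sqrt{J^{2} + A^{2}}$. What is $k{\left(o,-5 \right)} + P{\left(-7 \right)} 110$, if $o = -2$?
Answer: $-767 + \sqrt{29} \approx -761.62$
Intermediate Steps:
$k{\left(J,A \right)} = 3 + \sqrt{A^{2} + J^{2}}$ ($k{\left(J,A \right)} = 3 + \sqrt{J^{2} + A^{2}} = 3 + \sqrt{A^{2} + J^{2}}$)
$k{\left(o,-5 \right)} + P{\left(-7 \right)} 110 = \left(3 + \sqrt{\left(-5\right)^{2} + \left(-2\right)^{2}}\right) - 770 = \left(3 + \sqrt{25 + 4}\right) - 770 = \left(3 + \sqrt{29}\right) - 770 = -767 + \sqrt{29}$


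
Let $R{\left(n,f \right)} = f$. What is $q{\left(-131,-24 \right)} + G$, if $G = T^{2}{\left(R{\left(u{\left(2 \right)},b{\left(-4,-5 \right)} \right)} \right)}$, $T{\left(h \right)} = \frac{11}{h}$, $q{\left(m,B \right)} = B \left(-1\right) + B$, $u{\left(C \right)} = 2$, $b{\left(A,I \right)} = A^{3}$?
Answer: $\frac{121}{4096} \approx 0.029541$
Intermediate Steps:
$q{\left(m,B \right)} = 0$ ($q{\left(m,B \right)} = - B + B = 0$)
$G = \frac{121}{4096}$ ($G = \left(\frac{11}{\left(-4\right)^{3}}\right)^{2} = \left(\frac{11}{-64}\right)^{2} = \left(11 \left(- \frac{1}{64}\right)\right)^{2} = \left(- \frac{11}{64}\right)^{2} = \frac{121}{4096} \approx 0.029541$)
$q{\left(-131,-24 \right)} + G = 0 + \frac{121}{4096} = \frac{121}{4096}$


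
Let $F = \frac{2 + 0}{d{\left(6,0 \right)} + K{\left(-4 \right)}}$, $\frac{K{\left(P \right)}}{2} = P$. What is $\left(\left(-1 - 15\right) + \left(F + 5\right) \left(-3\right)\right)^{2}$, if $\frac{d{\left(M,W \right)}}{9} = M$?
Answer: $\frac{512656}{529} \approx 969.1$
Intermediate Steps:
$K{\left(P \right)} = 2 P$
$d{\left(M,W \right)} = 9 M$
$F = \frac{1}{23}$ ($F = \frac{2 + 0}{9 \cdot 6 + 2 \left(-4\right)} = \frac{2}{54 - 8} = \frac{2}{46} = 2 \cdot \frac{1}{46} = \frac{1}{23} \approx 0.043478$)
$\left(\left(-1 - 15\right) + \left(F + 5\right) \left(-3\right)\right)^{2} = \left(\left(-1 - 15\right) + \left(\frac{1}{23} + 5\right) \left(-3\right)\right)^{2} = \left(\left(-1 - 15\right) + \frac{116}{23} \left(-3\right)\right)^{2} = \left(-16 - \frac{348}{23}\right)^{2} = \left(- \frac{716}{23}\right)^{2} = \frac{512656}{529}$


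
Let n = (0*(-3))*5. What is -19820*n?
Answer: 0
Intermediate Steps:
n = 0 (n = 0*5 = 0)
-19820*n = -19820*0 = 0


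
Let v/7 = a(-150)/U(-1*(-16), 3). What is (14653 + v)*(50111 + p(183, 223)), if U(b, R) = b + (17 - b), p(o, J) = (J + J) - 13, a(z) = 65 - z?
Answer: 12666629664/17 ≈ 7.4510e+8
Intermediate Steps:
p(o, J) = -13 + 2*J (p(o, J) = 2*J - 13 = -13 + 2*J)
U(b, R) = 17
v = 1505/17 (v = 7*((65 - 1*(-150))/17) = 7*((65 + 150)*(1/17)) = 7*(215*(1/17)) = 7*(215/17) = 1505/17 ≈ 88.529)
(14653 + v)*(50111 + p(183, 223)) = (14653 + 1505/17)*(50111 + (-13 + 2*223)) = 250606*(50111 + (-13 + 446))/17 = 250606*(50111 + 433)/17 = (250606/17)*50544 = 12666629664/17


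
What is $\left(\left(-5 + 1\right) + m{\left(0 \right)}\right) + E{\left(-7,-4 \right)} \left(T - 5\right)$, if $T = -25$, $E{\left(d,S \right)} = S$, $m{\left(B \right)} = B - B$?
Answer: $116$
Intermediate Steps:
$m{\left(B \right)} = 0$
$\left(\left(-5 + 1\right) + m{\left(0 \right)}\right) + E{\left(-7,-4 \right)} \left(T - 5\right) = \left(\left(-5 + 1\right) + 0\right) - 4 \left(-25 - 5\right) = \left(-4 + 0\right) - -120 = -4 + 120 = 116$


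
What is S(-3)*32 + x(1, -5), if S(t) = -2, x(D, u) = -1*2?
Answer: -66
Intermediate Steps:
x(D, u) = -2
S(-3)*32 + x(1, -5) = -2*32 - 2 = -64 - 2 = -66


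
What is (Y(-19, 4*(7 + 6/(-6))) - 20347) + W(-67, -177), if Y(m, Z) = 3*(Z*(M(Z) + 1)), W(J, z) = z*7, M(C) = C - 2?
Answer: -19930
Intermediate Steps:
M(C) = -2 + C
W(J, z) = 7*z
Y(m, Z) = 3*Z*(-1 + Z) (Y(m, Z) = 3*(Z*((-2 + Z) + 1)) = 3*(Z*(-1 + Z)) = 3*Z*(-1 + Z))
(Y(-19, 4*(7 + 6/(-6))) - 20347) + W(-67, -177) = (3*(4*(7 + 6/(-6)))*(-1 + 4*(7 + 6/(-6))) - 20347) + 7*(-177) = (3*(4*(7 + 6*(-⅙)))*(-1 + 4*(7 + 6*(-⅙))) - 20347) - 1239 = (3*(4*(7 - 1))*(-1 + 4*(7 - 1)) - 20347) - 1239 = (3*(4*6)*(-1 + 4*6) - 20347) - 1239 = (3*24*(-1 + 24) - 20347) - 1239 = (3*24*23 - 20347) - 1239 = (1656 - 20347) - 1239 = -18691 - 1239 = -19930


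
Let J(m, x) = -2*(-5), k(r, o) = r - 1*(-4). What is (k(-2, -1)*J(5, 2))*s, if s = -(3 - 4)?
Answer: 20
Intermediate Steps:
s = 1 (s = -1*(-1) = 1)
k(r, o) = 4 + r (k(r, o) = r + 4 = 4 + r)
J(m, x) = 10
(k(-2, -1)*J(5, 2))*s = ((4 - 2)*10)*1 = (2*10)*1 = 20*1 = 20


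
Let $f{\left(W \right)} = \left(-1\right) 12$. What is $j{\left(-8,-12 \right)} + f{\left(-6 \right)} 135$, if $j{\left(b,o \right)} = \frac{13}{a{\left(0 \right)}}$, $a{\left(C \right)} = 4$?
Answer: $- \frac{6467}{4} \approx -1616.8$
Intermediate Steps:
$f{\left(W \right)} = -12$
$j{\left(b,o \right)} = \frac{13}{4}$
$j{\left(-8,-12 \right)} + f{\left(-6 \right)} 135 = \frac{13}{4} - 1620 = - \frac{6467}{4}$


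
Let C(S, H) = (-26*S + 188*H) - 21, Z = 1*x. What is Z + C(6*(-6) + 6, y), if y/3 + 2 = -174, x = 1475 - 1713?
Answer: -98743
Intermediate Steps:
x = -238
y = -528 (y = -6 + 3*(-174) = -6 - 522 = -528)
Z = -238 (Z = 1*(-238) = -238)
C(S, H) = -21 - 26*S + 188*H
Z + C(6*(-6) + 6, y) = -238 + (-21 - 26*(6*(-6) + 6) + 188*(-528)) = -238 + (-21 - 26*(-36 + 6) - 99264) = -238 + (-21 - 26*(-30) - 99264) = -238 + (-21 + 780 - 99264) = -238 - 98505 = -98743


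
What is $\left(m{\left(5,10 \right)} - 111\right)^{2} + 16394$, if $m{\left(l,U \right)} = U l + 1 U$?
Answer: $18995$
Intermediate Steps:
$m{\left(l,U \right)} = U + U l$ ($m{\left(l,U \right)} = U l + U = U + U l$)
$\left(m{\left(5,10 \right)} - 111\right)^{2} + 16394 = \left(10 \left(1 + 5\right) - 111\right)^{2} + 16394 = \left(10 \cdot 6 - 111\right)^{2} + 16394 = \left(60 - 111\right)^{2} + 16394 = \left(-51\right)^{2} + 16394 = 2601 + 16394 = 18995$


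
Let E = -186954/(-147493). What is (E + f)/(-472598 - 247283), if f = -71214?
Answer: 10503379548/106177408333 ≈ 0.098923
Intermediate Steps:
E = 186954/147493 (E = -186954*(-1/147493) = 186954/147493 ≈ 1.2675)
(E + f)/(-472598 - 247283) = (186954/147493 - 71214)/(-472598 - 247283) = -10503379548/147493/(-719881) = -10503379548/147493*(-1/719881) = 10503379548/106177408333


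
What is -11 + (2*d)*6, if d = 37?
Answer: 433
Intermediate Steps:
-11 + (2*d)*6 = -11 + (2*37)*6 = -11 + 74*6 = -11 + 444 = 433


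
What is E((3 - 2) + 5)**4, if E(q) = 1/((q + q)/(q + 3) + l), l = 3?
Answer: 81/28561 ≈ 0.0028360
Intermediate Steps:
E(q) = 1/(3 + 2*q/(3 + q)) (E(q) = 1/((q + q)/(q + 3) + 3) = 1/((2*q)/(3 + q) + 3) = 1/(2*q/(3 + q) + 3) = 1/(3 + 2*q/(3 + q)))
E((3 - 2) + 5)**4 = ((3 + ((3 - 2) + 5))/(9 + 5*((3 - 2) + 5)))**4 = ((3 + (1 + 5))/(9 + 5*(1 + 5)))**4 = ((3 + 6)/(9 + 5*6))**4 = (9/(9 + 30))**4 = (9/39)**4 = ((1/39)*9)**4 = (3/13)**4 = 81/28561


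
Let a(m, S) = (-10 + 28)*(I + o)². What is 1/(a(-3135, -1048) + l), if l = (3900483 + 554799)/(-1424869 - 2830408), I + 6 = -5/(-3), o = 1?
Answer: 327329/65123086 ≈ 0.0050263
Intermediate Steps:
I = -13/3 (I = -6 - 5/(-3) = -6 - 5*(-⅓) = -6 + 5/3 = -13/3 ≈ -4.3333)
a(m, S) = 200 (a(m, S) = (-10 + 28)*(-13/3 + 1)² = 18*(-10/3)² = 18*(100/9) = 200)
l = -342714/327329 (l = 4455282/(-4255277) = 4455282*(-1/4255277) = -342714/327329 ≈ -1.0470)
1/(a(-3135, -1048) + l) = 1/(200 - 342714/327329) = 1/(65123086/327329) = 327329/65123086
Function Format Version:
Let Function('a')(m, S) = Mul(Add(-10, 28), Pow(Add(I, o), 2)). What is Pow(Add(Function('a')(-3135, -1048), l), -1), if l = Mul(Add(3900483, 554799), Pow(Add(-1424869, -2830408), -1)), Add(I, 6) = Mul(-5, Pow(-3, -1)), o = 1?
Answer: Rational(327329, 65123086) ≈ 0.0050263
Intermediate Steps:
I = Rational(-13, 3) (I = Add(-6, Mul(-5, Pow(-3, -1))) = Add(-6, Mul(-5, Rational(-1, 3))) = Add(-6, Rational(5, 3)) = Rational(-13, 3) ≈ -4.3333)
Function('a')(m, S) = 200 (Function('a')(m, S) = Mul(Add(-10, 28), Pow(Add(Rational(-13, 3), 1), 2)) = Mul(18, Pow(Rational(-10, 3), 2)) = Mul(18, Rational(100, 9)) = 200)
l = Rational(-342714, 327329) (l = Mul(4455282, Pow(-4255277, -1)) = Mul(4455282, Rational(-1, 4255277)) = Rational(-342714, 327329) ≈ -1.0470)
Pow(Add(Function('a')(-3135, -1048), l), -1) = Pow(Add(200, Rational(-342714, 327329)), -1) = Pow(Rational(65123086, 327329), -1) = Rational(327329, 65123086)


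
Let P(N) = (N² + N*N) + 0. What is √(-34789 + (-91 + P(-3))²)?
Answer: 2*I*√7365 ≈ 171.64*I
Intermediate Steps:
P(N) = 2*N² (P(N) = (N² + N²) + 0 = 2*N² + 0 = 2*N²)
√(-34789 + (-91 + P(-3))²) = √(-34789 + (-91 + 2*(-3)²)²) = √(-34789 + (-91 + 2*9)²) = √(-34789 + (-91 + 18)²) = √(-34789 + (-73)²) = √(-34789 + 5329) = √(-29460) = 2*I*√7365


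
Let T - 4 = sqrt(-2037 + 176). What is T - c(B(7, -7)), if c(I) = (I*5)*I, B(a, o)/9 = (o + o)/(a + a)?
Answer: -401 + I*sqrt(1861) ≈ -401.0 + 43.139*I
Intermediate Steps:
B(a, o) = 9*o/a (B(a, o) = 9*((o + o)/(a + a)) = 9*((2*o)/((2*a))) = 9*((2*o)*(1/(2*a))) = 9*(o/a) = 9*o/a)
T = 4 + I*sqrt(1861) (T = 4 + sqrt(-2037 + 176) = 4 + sqrt(-1861) = 4 + I*sqrt(1861) ≈ 4.0 + 43.139*I)
c(I) = 5*I**2 (c(I) = (5*I)*I = 5*I**2)
T - c(B(7, -7)) = (4 + I*sqrt(1861)) - 5*(9*(-7)/7)**2 = (4 + I*sqrt(1861)) - 5*(9*(-7)*(1/7))**2 = (4 + I*sqrt(1861)) - 5*(-9)**2 = (4 + I*sqrt(1861)) - 5*81 = (4 + I*sqrt(1861)) - 1*405 = (4 + I*sqrt(1861)) - 405 = -401 + I*sqrt(1861)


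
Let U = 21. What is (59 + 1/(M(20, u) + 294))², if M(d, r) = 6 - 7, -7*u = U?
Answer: 298874944/85849 ≈ 3481.4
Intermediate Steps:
u = -3 (u = -⅐*21 = -3)
M(d, r) = -1
(59 + 1/(M(20, u) + 294))² = (59 + 1/(-1 + 294))² = (59 + 1/293)² = (17288/293)² = 298874944/85849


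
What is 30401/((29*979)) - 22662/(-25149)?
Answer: 469317197/238001753 ≈ 1.9719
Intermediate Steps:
30401/((29*979)) - 22662/(-25149) = 30401/28391 - 22662*(-1/25149) = 30401*(1/28391) + 7554/8383 = 30401/28391 + 7554/8383 = 469317197/238001753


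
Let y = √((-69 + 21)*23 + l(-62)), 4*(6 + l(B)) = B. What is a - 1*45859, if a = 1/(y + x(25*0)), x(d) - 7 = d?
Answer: (-45859*√4502 + 642024*I)/(√4502 - 14*I) ≈ -45859.0 - 0.028557*I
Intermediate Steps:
l(B) = -6 + B/4
x(d) = 7 + d
y = I*√4502/2 (y = √((-69 + 21)*23 + (-6 + (¼)*(-62))) = √(-48*23 + (-6 - 31/2)) = √(-1104 - 43/2) = √(-2251/2) = I*√4502/2 ≈ 33.548*I)
a = 1/(7 + I*√4502/2) (a = 1/(I*√4502/2 + (7 + 25*0)) = 1/(I*√4502/2 + (7 + 0)) = 1/(I*√4502/2 + 7) = 1/(7 + I*√4502/2) ≈ 0.00596 - 0.028564*I)
a - 1*45859 = (14/2349 - I*√4502/2349) - 1*45859 = (14/2349 - I*√4502/2349) - 45859 = -107722777/2349 - I*√4502/2349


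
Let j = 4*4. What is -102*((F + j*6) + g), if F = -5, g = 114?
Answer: -20910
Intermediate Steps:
j = 16
-102*((F + j*6) + g) = -102*((-5 + 16*6) + 114) = -102*((-5 + 96) + 114) = -102*(91 + 114) = -102*205 = -20910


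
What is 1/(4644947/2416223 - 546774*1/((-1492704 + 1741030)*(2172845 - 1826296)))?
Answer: 103966604754249601/199864736319292888 ≈ 0.52018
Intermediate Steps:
1/(4644947/2416223 - 546774*1/((-1492704 + 1741030)*(2172845 - 1826296))) = 1/(4644947*(1/2416223) - 546774/(346549*248326)) = 1/(4644947/2416223 - 546774/86057126974) = 1/(4644947/2416223 - 546774*1/86057126974) = 1/(4644947/2416223 - 273387/43028563487) = 1/(199864736319292888/103966604754249601) = 103966604754249601/199864736319292888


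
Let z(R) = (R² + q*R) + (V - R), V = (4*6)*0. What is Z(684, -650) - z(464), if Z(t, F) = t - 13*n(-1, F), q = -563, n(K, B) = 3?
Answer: 47045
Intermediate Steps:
V = 0 (V = 24*0 = 0)
Z(t, F) = -39 + t (Z(t, F) = t - 13*3 = t - 39 = -39 + t)
z(R) = R² - 564*R (z(R) = (R² - 563*R) + (0 - R) = (R² - 563*R) - R = R² - 564*R)
Z(684, -650) - z(464) = (-39 + 684) - 464*(-564 + 464) = 645 - 464*(-100) = 645 - 1*(-46400) = 645 + 46400 = 47045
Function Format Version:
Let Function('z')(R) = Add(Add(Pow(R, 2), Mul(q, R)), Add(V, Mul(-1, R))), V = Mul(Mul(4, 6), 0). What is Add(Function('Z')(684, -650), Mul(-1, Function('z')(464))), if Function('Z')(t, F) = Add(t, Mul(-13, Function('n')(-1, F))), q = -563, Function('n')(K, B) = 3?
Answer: 47045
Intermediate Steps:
V = 0 (V = Mul(24, 0) = 0)
Function('Z')(t, F) = Add(-39, t) (Function('Z')(t, F) = Add(t, Mul(-13, 3)) = Add(t, -39) = Add(-39, t))
Function('z')(R) = Add(Pow(R, 2), Mul(-564, R)) (Function('z')(R) = Add(Add(Pow(R, 2), Mul(-563, R)), Add(0, Mul(-1, R))) = Add(Add(Pow(R, 2), Mul(-563, R)), Mul(-1, R)) = Add(Pow(R, 2), Mul(-564, R)))
Add(Function('Z')(684, -650), Mul(-1, Function('z')(464))) = Add(Add(-39, 684), Mul(-1, Mul(464, Add(-564, 464)))) = Add(645, Mul(-1, Mul(464, -100))) = Add(645, Mul(-1, -46400)) = Add(645, 46400) = 47045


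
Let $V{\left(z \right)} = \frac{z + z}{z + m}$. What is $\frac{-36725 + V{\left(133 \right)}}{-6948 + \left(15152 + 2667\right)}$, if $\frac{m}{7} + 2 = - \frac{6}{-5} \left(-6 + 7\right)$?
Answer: $- \frac{3341785}{989261} \approx -3.3781$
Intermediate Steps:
$m = - \frac{28}{5}$ ($m = -14 + 7 - \frac{6}{-5} \left(-6 + 7\right) = -14 + 7 \left(-6\right) \left(- \frac{1}{5}\right) 1 = -14 + 7 \cdot \frac{6}{5} \cdot 1 = -14 + 7 \cdot \frac{6}{5} = -14 + \frac{42}{5} = - \frac{28}{5} \approx -5.6$)
$V{\left(z \right)} = \frac{2 z}{- \frac{28}{5} + z}$ ($V{\left(z \right)} = \frac{z + z}{z - \frac{28}{5}} = \frac{2 z}{- \frac{28}{5} + z}$)
$\frac{-36725 + V{\left(133 \right)}}{-6948 + \left(15152 + 2667\right)} = \frac{-36725 + 10 \cdot 133 \frac{1}{-28 + 5 \cdot 133}}{-6948 + \left(15152 + 2667\right)} = \frac{-36725 + 10 \cdot 133 \frac{1}{-28 + 665}}{-6948 + 17819} = \frac{-36725 + 10 \cdot 133 \cdot \frac{1}{637}}{10871} = \left(-36725 + 10 \cdot 133 \cdot \frac{1}{637}\right) \frac{1}{10871} = \left(-36725 + \frac{190}{91}\right) \frac{1}{10871} = \left(- \frac{3341785}{91}\right) \frac{1}{10871} = - \frac{3341785}{989261}$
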